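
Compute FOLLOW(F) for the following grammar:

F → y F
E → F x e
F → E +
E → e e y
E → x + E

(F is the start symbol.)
To compute FOLLOW(F), find every occurrence of F on a right-hand side N → α F β: add FIRST(β) \ {ε}, and if β is empty or nullable also add FOLLOW(N). Iterate to a fixed point.

F is the start symbol, so $ ∈ FOLLOW(F).
In F → y F: F is at the end; this adds FOLLOW(F) to itself — nothing new
In E → F x e: F is followed by x e, add FIRST(x e) \ {ε} = { 'x' }

Taking the union: FOLLOW(F) = { $, 'x' }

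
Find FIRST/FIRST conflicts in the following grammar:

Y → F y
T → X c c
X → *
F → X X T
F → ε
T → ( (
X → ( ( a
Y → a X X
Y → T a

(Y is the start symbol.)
Yes. Y → F y / Y → T a on { '(', '*' }; T → X c c / T → '(' '(' on { '(' }

FIRST sets of the non-terminals at (or reachable through a nullable prefix from) the front of some alternative:
  FIRST(F) = { '(', '*', ε }
  FIRST(T) = { '(', '*' }
  FIRST(X) = { '(', '*' }

Productions for Y:
  Y → F y: FIRST = { '(', '*', 'y' }
  Y → a X X: FIRST = { 'a' }
  Y → T a: FIRST = { '(', '*' }
Productions for T:
  T → X c c: FIRST = { '(', '*' }
  T → ( (: FIRST = { '(' }
Productions for X:
  X → *: FIRST = { '*' }
  X → ( ( a: FIRST = { '(' }
Productions for F:
  F → X X T: FIRST = { '(', '*' }
  F → ε: FIRST = { ε }

Conflict for Y: Y → F y and Y → T a
  Overlap: { '(', '*' }
Conflict for T: T → X c c and T → ( (
  Overlap: { '(' }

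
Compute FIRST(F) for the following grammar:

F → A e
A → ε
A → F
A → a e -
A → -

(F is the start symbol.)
To compute FIRST(F), examine every production with F on the left-hand side, reading each right-hand side left to right until a non-nullable symbol is reached.

FIRST sets of the other non-terminals involved (by the same procedure, iterated to a fixed point):
  FIRST(A) = { '-', 'a', 'e', ε }

From F → A e:
  - A is a non-terminal: add FIRST(A) \ {ε} = { '-', 'a', 'e' }
    A is nullable, so continue to the next symbol
  - e is a terminal: add 'e' and stop

Collecting: FIRST(F) = { '-', 'a', 'e' }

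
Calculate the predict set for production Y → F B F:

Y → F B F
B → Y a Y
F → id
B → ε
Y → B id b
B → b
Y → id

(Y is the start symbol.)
PREDICT(Y → F B F) = (FIRST(RHS) \ {ε}) ∪ (FOLLOW(Y) if ε ∈ FIRST(RHS), i.e. RHS ⇒* ε)
FIRST(F) = { 'id' }
FIRST(F B F) = { 'id' }
ε ∉ FIRST(F B F), so FOLLOW(Y) is not added.
PREDICT(Y → F B F) = { 'id' }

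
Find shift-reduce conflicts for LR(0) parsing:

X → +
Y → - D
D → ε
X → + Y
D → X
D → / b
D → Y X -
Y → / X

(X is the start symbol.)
A shift-reduce conflict occurs when an LR(0) state has both:
  - a complete (reduce) item [A → α .] (dot at the end), and
  - a shift item [B → β . c γ] (dot before a terminal).

Augment with X' → X and build the canonical LR(0) collection (I0 = CLOSURE({[X' → . X]}), then GOTO on every symbol after a dot until no new states appear). It has 14 states:
  I0: { [X → . + Y], [X → . +], [X' → . X] }  — shift
  I1: { [X → + . Y], [X → + .], [Y → . - D], [Y → . / X] }  — shift, reduce
  I2: { [X' → X .] }  — accept
  I3: { [D → . / b], [D → . X], [D → . Y X -], [D → .], [X → . + Y], [X → . +], [Y → - . D], [Y → . - D], [Y → . / X] }  — shift, reduce
  I4: { [X → . + Y], [X → . +], [Y → / . X] }  — shift
  I5: { [X → + Y .] }  — reduce
  I6: { [Y → / X .] }  — reduce
  I7: { [D → / . b], [X → . + Y], [X → . +], [Y → / . X] }  — shift
  I8: { [Y → - D .] }  — reduce
  I9: { [D → X .] }  — reduce
  I10: { [D → Y . X -], [X → . + Y], [X → . +] }  — shift
  I11: { [D → Y X . -] }  — shift
  I12: { [D → Y X - .] }  — reduce
  I13: { [D → / b .] }  — reduce

I1 contains reduce item [X → + .] and shift items [Y → . - D], [Y → . / X] — shift-reduce conflict.
I3 contains reduce item [D → .] and shift items [D → . / b], [X → . +], [X → . + Y], [Y → . - D], [Y → . / X] — shift-reduce conflict.

Answer: Yes — I1: [X → + .] vs [Y → . - D]; I3: [D → .] vs [D → . / b]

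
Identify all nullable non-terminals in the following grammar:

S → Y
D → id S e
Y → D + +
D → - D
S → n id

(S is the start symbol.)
A non-terminal is nullable if it can derive ε (the empty string): either it has an ε-production, or it has a production whose right-hand side consists entirely of nullable non-terminals.

There are no ε-productions, so no non-terminal can derive ε.
No non-terminals are nullable.

Answer: None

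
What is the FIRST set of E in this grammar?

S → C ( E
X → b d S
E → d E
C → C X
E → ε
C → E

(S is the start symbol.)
From E → d E:
  - d is a terminal: add 'd' and stop
From E → ε:
  - ε-production, so ε ∈ FIRST(E)

Collecting: FIRST(E) = { 'd', ε }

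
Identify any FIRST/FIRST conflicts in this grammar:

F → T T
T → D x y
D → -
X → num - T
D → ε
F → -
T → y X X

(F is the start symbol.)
Yes. F → T T / F → '-' on { '-' }

A FIRST/FIRST conflict occurs when two productions N → α and N → β for the same non-terminal have FIRST(α) ∩ FIRST(β) ≠ ∅ (with ε ∈ FIRST of a nullable right-hand side, so two nullable alternatives also conflict).

FIRST sets of the non-terminals at (or reachable through a nullable prefix from) the front of some alternative:
  FIRST(T) = { '-', 'x', 'y' }
  FIRST(D) = { '-', ε }

Productions for F:
  F → T T: FIRST = { '-', 'x', 'y' }
  F → -: FIRST = { '-' }
Productions for T:
  T → D x y: FIRST = { '-', 'x' }
  T → y X X: FIRST = { 'y' }
Productions for D:
  D → -: FIRST = { '-' }
  D → ε: FIRST = { ε }
X has only one production, so no FIRST/FIRST conflict is possible there.

Conflict for F: F → T T and F → -
  Overlap: { '-' }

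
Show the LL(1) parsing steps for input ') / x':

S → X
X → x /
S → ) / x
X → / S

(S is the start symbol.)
LL(1) parsing maintains a stack (initially the start symbol over $) and the input. At each step: if the stack top is a terminal, match it against the current input token; if it is a non-terminal N, replace it with the RHS of M[N, lookahead] (the unique production whose predict set contains the lookahead).

Stack is shown with the top on the left.

Stack    Input    Action
------------------------
S $      ) / x $  output S → ) / x
) / x $  ) / x $  match ')'
/ x $    / x $    match '/'
x $      x $      match 'x'
$        $        accept

The string is accepted.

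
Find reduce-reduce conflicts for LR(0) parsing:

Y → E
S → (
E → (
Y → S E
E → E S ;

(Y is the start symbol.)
Yes — I1: [E → ( .] vs [S → ( .]

A reduce-reduce conflict occurs when an LR(0) state has two complete items [A → α .] and [B → β .] — both call for a reduction, and with no lookahead the parser cannot choose between them.

Augment with Y' → Y and build the canonical LR(0) collection (I0 = CLOSURE({[Y' → . Y]}), then GOTO on every symbol after a dot until no new states appear). It has 10 states:
  I0: { [E → . (], [E → . E S ;], [S → . (], [Y → . E], [Y → . S E], [Y' → . Y] }  — shift
  I1: { [E → ( .], [S → ( .] }  — 2 reduces
  I2: { [E → E . S ;], [S → . (], [Y → E .] }  — shift, reduce
  I3: { [E → . (], [E → . E S ;], [Y → S . E] }  — shift
  I4: { [Y' → Y .] }  — accept
  I5: { [E → ( .] }  — reduce
  I6: { [E → E . S ;], [S → . (], [Y → S E .] }  — shift, reduce
  I7: { [S → ( .] }  — reduce
  I8: { [E → E S . ;] }  — shift
  I9: { [E → E S ; .] }  — reduce

I1 contains complete items [E → ( .], [S → ( .] — reduce-reduce conflict.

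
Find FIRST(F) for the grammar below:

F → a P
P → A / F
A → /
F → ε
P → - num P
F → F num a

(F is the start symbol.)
To compute FIRST(F), examine every production with F on the left-hand side, reading each right-hand side left to right until a non-nullable symbol is reached.

From F → a P:
  - a is a terminal: add 'a' and stop
From F → ε:
  - ε-production, so ε ∈ FIRST(F)
From F → F num a:
  - F is the symbol being defined: contributes nothing new
    F is nullable, so continue to the next symbol
  - num is a terminal: add 'num' and stop

Collecting: FIRST(F) = { 'a', 'num', ε }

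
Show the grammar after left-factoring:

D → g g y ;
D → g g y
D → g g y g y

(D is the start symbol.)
Left-factoring transforms A → αβ₁ | αβ₂ into A → αA' and A' → β₁ | β₂
(α is the longest common prefix among the alternatives). Repeat until
no nonterminal has two alternatives with a common prefix.

Round 1: D has alternatives sharing prefix 'g g y'. Introduce D': D → g g y D'
  Add: D' → ;
  Add: D' → ε
  Add: D' → g y

No remaining common prefixes — done.

Resulting grammar:
D → g g y D'
D' → ;
D' → ε
D' → g y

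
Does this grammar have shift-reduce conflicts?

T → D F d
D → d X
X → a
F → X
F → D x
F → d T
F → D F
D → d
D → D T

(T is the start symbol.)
Yes — I3: [D → d .] vs [X → . a]; I10: [D → d .] vs [D → . d]; I13: [F → D F .] vs [T → D F . d]

A shift-reduce conflict occurs when an LR(0) state has both:
  - a complete (reduce) item [A → α .] (dot at the end), and
  - a shift item [B → β . c γ] (dot before a terminal).

Augment with T' → T and build the canonical LR(0) collection (I0 = CLOSURE({[T' → . T]}), then GOTO on every symbol after a dot until no new states appear). It has 15 states:
  I0: { [D → . D T], [D → . d X], [D → . d], [T → . D F d], [T' → . T] }  — shift
  I1: { [D → . D T], [D → . d X], [D → . d], [D → D . T], [F → . D F], [F → . D x], [F → . X], [F → . d T], [T → . D F d], [T → D . F d], [X → . a] }  — shift
  I2: { [T' → T .] }  — accept
  I3: { [D → d . X], [D → d .], [X → . a] }  — shift, reduce
  I4: { [D → d X .] }  — reduce
  I5: { [X → a .] }  — reduce
  I6: { [D → . D T], [D → . d X], [D → . d], [D → D . T], [F → . D F], [F → . D x], [F → . X], [F → . d T], [F → D . F], [F → D . x], [T → . D F d], [T → D . F d], [X → . a] }  — shift
  I7: { [T → D F . d] }  — shift
  I8: { [D → D T .] }  — reduce
  I9: { [F → X .] }  — reduce
  I10: { [D → . D T], [D → . d X], [D → . d], [D → d . X], [D → d .], [F → d . T], [T → . D F d], [X → . a] }  — shift, reduce
  I11: { [F → d T .] }  — reduce
  I12: { [T → D F d .] }  — reduce
  I13: { [F → D F .], [T → D F . d] }  — shift, reduce
  I14: { [F → D x .] }  — reduce

I3 contains reduce item [D → d .] and shift item [X → . a] — shift-reduce conflict.
I10 contains reduce item [D → d .] and shift items [D → . d], [D → . d X], [X → . a] — shift-reduce conflict.
I13 contains reduce item [F → D F .] and shift item [T → D F . d] — shift-reduce conflict.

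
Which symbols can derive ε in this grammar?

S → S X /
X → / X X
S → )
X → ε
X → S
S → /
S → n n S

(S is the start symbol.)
A non-terminal is nullable if it can derive ε (the empty string): either it has an ε-production, or it has a production whose right-hand side consists entirely of nullable non-terminals.

ε-productions: X → ε
So X is immediately nullable.
No further non-terminal can be added: every production for the remaining non-terminals contains a terminal or a non-nullable non-terminal.
Nullable = { 'X' }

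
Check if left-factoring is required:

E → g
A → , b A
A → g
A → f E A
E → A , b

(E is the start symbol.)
No, left-factoring is not needed

Left-factoring is needed when two productions for the same non-terminal
share a common prefix on the right-hand side.

Productions for E:
  E → g
  E → A , b
Productions for A:
  A → , b A
  A → g
  A → f E A

No common prefixes found.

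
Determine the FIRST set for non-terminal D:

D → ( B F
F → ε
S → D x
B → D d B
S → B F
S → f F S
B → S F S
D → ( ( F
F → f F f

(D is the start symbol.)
{ '(' }

To compute FIRST(D), examine every production with D on the left-hand side, reading each right-hand side left to right until a non-nullable symbol is reached.

From D → ( B F:
  - '(' is a terminal: add '(' and stop
From D → ( ( F:
  - '(' is a terminal: add '(' and stop

Collecting: FIRST(D) = { '(' }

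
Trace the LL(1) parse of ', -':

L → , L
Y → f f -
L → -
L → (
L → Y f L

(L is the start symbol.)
Stack is shown with the top on the left.

Stack  Input  Action
--------------------
L $    , - $  output L → , L
, L $  , - $  match ','
L $    - $    output L → -
- $    - $    match '-'
$      $      accept

The string is accepted.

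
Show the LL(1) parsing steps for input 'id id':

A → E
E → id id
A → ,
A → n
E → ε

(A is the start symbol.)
LL(1) parsing maintains a stack (initially the start symbol over $) and the input. At each step: if the stack top is a terminal, match it against the current input token; if it is a non-terminal N, replace it with the RHS of M[N, lookahead] (the unique production whose predict set contains the lookahead).

Stack is shown with the top on the left.

Stack    Input    Action
------------------------
A $      id id $  output A → E
E $      id id $  output E → id id
id id $  id id $  match 'id'
id $     id $     match 'id'
$        $        accept

The string is accepted.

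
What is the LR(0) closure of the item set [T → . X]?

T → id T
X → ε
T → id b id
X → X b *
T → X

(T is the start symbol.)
To compute CLOSURE, for each item [A → α.Bβ] where B is a non-terminal, add [B → .γ] for all productions B → γ; repeat for the newly added items until nothing changes.

Start with: [T → . X]
  [T → . X] has the dot before X: add [X → .], [X → . X b *]
No further items can be added.

CLOSURE = { [T → . X], [X → . X b *], [X → .] }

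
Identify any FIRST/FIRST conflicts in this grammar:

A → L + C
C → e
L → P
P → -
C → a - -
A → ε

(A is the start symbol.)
A FIRST/FIRST conflict occurs when two productions N → α and N → β for the same non-terminal have FIRST(α) ∩ FIRST(β) ≠ ∅ (with ε ∈ FIRST of a nullable right-hand side, so two nullable alternatives also conflict).

FIRST sets of the non-terminals at (or reachable through a nullable prefix from) the front of some alternative:
  FIRST(L) = { '-' }

Productions for A:
  A → L + C: FIRST = { '-' }
  A → ε: FIRST = { ε }
Productions for C:
  C → e: FIRST = { 'e' }
  C → a - -: FIRST = { 'a' }
L, P have only one production, so no FIRST/FIRST conflict is possible there.

All alternatives of each non-terminal have pairwise disjoint FIRST sets.

Answer: No FIRST/FIRST conflicts.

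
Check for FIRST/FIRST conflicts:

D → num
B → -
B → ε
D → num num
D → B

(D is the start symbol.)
A FIRST/FIRST conflict occurs when two productions N → α and N → β for the same non-terminal have FIRST(α) ∩ FIRST(β) ≠ ∅ (with ε ∈ FIRST of a nullable right-hand side, so two nullable alternatives also conflict).

FIRST sets of the non-terminals at (or reachable through a nullable prefix from) the front of some alternative:
  FIRST(B) = { '-', ε }

Productions for D:
  D → num: FIRST = { 'num' }
  D → num num: FIRST = { 'num' }
  D → B: FIRST = { '-', ε }
Productions for B:
  B → -: FIRST = { '-' }
  B → ε: FIRST = { ε }

Conflict for D: D → num and D → num num
  Overlap: { 'num' }

Answer: Yes. D → num / D → num num on { 'num' }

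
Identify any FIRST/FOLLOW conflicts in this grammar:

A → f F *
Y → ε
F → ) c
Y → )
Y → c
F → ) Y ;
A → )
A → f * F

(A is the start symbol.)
Nullable non-terminals: Y.

Y: nullable alternative(s) Y → ε; FOLLOW(Y) = { ';' }
  Y → ε: FIRST \ {ε} = { } — this is the only nullable alternative, skip
  Y → ): FIRST \ {ε} = { ')' } — disjoint from FOLLOW(Y)
  Y → c: FIRST \ {ε} = { 'c' } — disjoint from FOLLOW(Y)

A, F have no nullable alternative, so no FIRST/FOLLOW check is needed there.

No FIRST/FOLLOW conflicts found.

Answer: No FIRST/FOLLOW conflicts.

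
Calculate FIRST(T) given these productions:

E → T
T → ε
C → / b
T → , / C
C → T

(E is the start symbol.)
{ ',', ε }

To compute FIRST(T), examine every production with T on the left-hand side, reading each right-hand side left to right until a non-nullable symbol is reached.

From T → ε:
  - ε-production, so ε ∈ FIRST(T)
From T → , / C:
  - ',' is a terminal: add ',' and stop

Collecting: FIRST(T) = { ',', ε }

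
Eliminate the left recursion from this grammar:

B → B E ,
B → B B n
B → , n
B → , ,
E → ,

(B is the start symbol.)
B is directly left-recursive. The standard transformation for
  A → A α₁ | ... | A α_m | β₁ | ... | β_n
is
  A  → β₁ A' | ... | β_n A'
  A' → α₁ A' | ... | α_m A' | ε

B → , n becomes B → , n B'
B → , , becomes B → , , B'
B → B E , becomes B' → E , B'
B → B B n becomes B' → B n B'
Add B' → ε

Productions for other non-terminals are unchanged:
  E → ,

Resulting grammar:
B → , n B'
B → , , B'
B' → E , B'
B' → B n B'
B' → ε
E → ,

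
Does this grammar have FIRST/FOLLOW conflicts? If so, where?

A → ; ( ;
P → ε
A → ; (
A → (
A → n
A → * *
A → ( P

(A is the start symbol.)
No FIRST/FOLLOW conflicts.

A FIRST/FOLLOW conflict occurs when a non-terminal N has a nullable alternative N → β (β ⇒* ε) and another alternative N → α with FIRST(α) ∩ FOLLOW(N) ≠ ∅: on such a lookahead the parser cannot decide between expanding α and letting N vanish via β.

Nullable non-terminals: P.
P has a nullable alternative but only one production, so nothing to check.

A has no nullable alternative, so no FIRST/FOLLOW check is needed there.

No FIRST/FOLLOW conflicts found.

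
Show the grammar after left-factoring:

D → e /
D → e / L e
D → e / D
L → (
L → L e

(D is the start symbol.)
Left-factoring transforms A → αβ₁ | αβ₂ into A → αA' and A' → β₁ | β₂
(α is the longest common prefix among the alternatives). Repeat until
no nonterminal has two alternatives with a common prefix.

Round 1: D has alternatives sharing prefix 'e /'. Introduce D': D → e / D'
  Add: D' → ε
  Add: D' → L e
  Add: D' → D

No remaining common prefixes — done.

Resulting grammar:
D → e / D'
D' → ε
D' → L e
D' → D
L → (
L → L e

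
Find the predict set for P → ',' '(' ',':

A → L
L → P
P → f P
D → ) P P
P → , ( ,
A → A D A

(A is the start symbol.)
{ ',' }

PREDICT(P → ',' '(' ',') = (FIRST(RHS) \ {ε}) ∪ (FOLLOW(P) if ε ∈ FIRST(RHS), i.e. RHS ⇒* ε)
FIRST(',' '(' ',') = { ',' }
ε ∉ FIRST(',' '(' ','), so FOLLOW(P) is not added.
PREDICT(P → ',' '(' ',') = { ',' }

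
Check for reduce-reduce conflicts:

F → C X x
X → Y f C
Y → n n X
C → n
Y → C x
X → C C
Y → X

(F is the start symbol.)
A reduce-reduce conflict occurs when an LR(0) state has two complete items [A → α .] and [B → β .] — both call for a reduction, and with no lookahead the parser cannot choose between them.

Augment with F' → F and build the canonical LR(0) collection (I0 = CLOSURE({[F' → . F]}), then GOTO on every symbol after a dot until no new states appear). It has 15 states:
  I0: { [C → . n], [F → . C X x], [F' → . F] }  — shift
  I1: { [C → . n], [F → C . X x], [X → . C C], [X → . Y f C], [Y → . C x], [Y → . X], [Y → . n n X] }  — shift
  I2: { [F' → F .] }  — accept
  I3: { [C → n .] }  — reduce
  I4: { [C → . n], [X → C . C], [Y → C . x] }  — shift
  I5: { [F → C X . x], [Y → X .] }  — shift, reduce
  I6: { [X → Y . f C] }  — shift
  I7: { [C → n .], [Y → n . n X] }  — shift, reduce
  I8: { [C → . n], [X → . C C], [X → . Y f C], [Y → . C x], [Y → . X], [Y → . n n X], [Y → n n . X] }  — shift
  I9: { [Y → X .], [Y → n n X .] }  — 2 reduces
  I10: { [C → . n], [X → Y f . C] }  — shift
  I11: { [X → Y f C .] }  — reduce
  I12: { [F → C X x .] }  — reduce
  I13: { [X → C C .] }  — reduce
  I14: { [Y → C x .] }  — reduce

I9 contains complete items [Y → X .], [Y → n n X .] — reduce-reduce conflict.

Answer: Yes — I9: [Y → X .] vs [Y → n n X .]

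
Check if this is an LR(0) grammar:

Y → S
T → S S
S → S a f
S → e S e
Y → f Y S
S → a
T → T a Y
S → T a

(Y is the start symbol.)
No. Shift-reduce conflict between [Y → S .] and [S → S . a f]

Augment with Y' → Y and build the canonical LR(0) collection (I0 = CLOSURE({[Y' → . Y]}), then GOTO on every symbol after a dot until no new states appear). It has 16 states:
  I0: { [S → . S a f], [S → . T a], [S → . a], [S → . e S e], [T → . S S], [T → . T a Y], [Y → . S], [Y → . f Y S], [Y' → . Y] }  — shift
  I1: { [S → . S a f], [S → . T a], [S → . a], [S → . e S e], [S → S . a f], [T → . S S], [T → . T a Y], [T → S . S], [Y → S .] }  — shift, reduce
  I2: { [S → T . a], [T → T . a Y] }  — shift
  I3: { [Y' → Y .] }  — accept
  I4: { [S → a .] }  — reduce
  I5: { [S → . S a f], [S → . T a], [S → . a], [S → . e S e], [S → e . S e], [T → . S S], [T → . T a Y] }  — shift
  I6: { [S → . S a f], [S → . T a], [S → . a], [S → . e S e], [T → . S S], [T → . T a Y], [Y → . S], [Y → . f Y S], [Y → f . Y S] }  — shift
  I7: { [S → . S a f], [S → . T a], [S → . a], [S → . e S e], [T → . S S], [T → . T a Y], [Y → f Y . S] }  — shift
  I8: { [S → . S a f], [S → . T a], [S → . a], [S → . e S e], [S → S . a f], [T → . S S], [T → . T a Y], [T → S . S], [Y → f Y S .] }  — shift, reduce
  I9: { [S → . S a f], [S → . T a], [S → . a], [S → . e S e], [S → S . a f], [T → . S S], [T → . T a Y], [T → S . S], [T → S S .] }  — shift, reduce
  I10: { [S → S a . f], [S → a .] }  — shift, reduce
  I11: { [S → S a f .] }  — reduce
  I12: { [S → . S a f], [S → . T a], [S → . a], [S → . e S e], [S → S . a f], [S → e S . e], [T → . S S], [T → . T a Y], [T → S . S] }  — shift
  I13: { [S → . S a f], [S → . T a], [S → . a], [S → . e S e], [S → e . S e], [S → e S e .], [T → . S S], [T → . T a Y] }  — shift, reduce
  I14: { [S → . S a f], [S → . T a], [S → . a], [S → . e S e], [S → T a .], [T → . S S], [T → . T a Y], [T → T a . Y], [Y → . S], [Y → . f Y S] }  — shift, reduce
  I15: { [T → T a Y .] }  — reduce

Conflict in state I1:
  Shift-reduce conflict between [Y → S .] and [S → S . a f]
So the grammar is NOT LR(0).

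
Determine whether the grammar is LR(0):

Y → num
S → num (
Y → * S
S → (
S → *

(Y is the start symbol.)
Yes, the grammar is LR(0)

Augment with Y' → Y and build the canonical LR(0) collection (I0 = CLOSURE({[Y' → . Y]}), then GOTO on every symbol after a dot until no new states appear). It has 9 states:
  I0: { [Y → . * S], [Y → . num], [Y' → . Y] }  — shift
  I1: { [S → . (], [S → . *], [S → . num (], [Y → * . S] }  — shift
  I2: { [Y' → Y .] }  — accept
  I3: { [Y → num .] }  — reduce
  I4: { [S → ( .] }  — reduce
  I5: { [S → * .] }  — reduce
  I6: { [Y → * S .] }  — reduce
  I7: { [S → num . (] }  — shift
  I8: { [S → num ( .] }  — reduce

Every state is either a pure shift/goto state or contains exactly one complete item and nothing to shift — no conflicts. The grammar is LR(0).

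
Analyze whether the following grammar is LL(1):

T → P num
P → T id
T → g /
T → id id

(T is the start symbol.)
Relevant sets:
  FIRST(P) = { 'g', 'id' }

For T:
  PREDICT(T → P num) = { 'g', 'id' }
  PREDICT(T → g '/') = { 'g' }
  PREDICT(T → id id) = { 'id' }
P has a single production, so nothing to check there.

Conflict found: Predict set conflict for T: { 'g' }
The grammar is NOT LL(1).

Answer: No. Predict set conflict for T: { 'g' }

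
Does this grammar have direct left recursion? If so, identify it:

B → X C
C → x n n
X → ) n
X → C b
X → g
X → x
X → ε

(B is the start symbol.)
B → X C: starts with X
C → x n n: starts with x
X → ) n: starts with ')'
X → C b: starts with C
X → g: starts with g
X → x: starts with x
X → ε: starts with ε

No direct left recursion found.

Answer: No direct left recursion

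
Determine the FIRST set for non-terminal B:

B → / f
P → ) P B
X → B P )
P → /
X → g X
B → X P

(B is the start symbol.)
{ '/', 'g' }

FIRST sets of the other non-terminals involved (by the same procedure, iterated to a fixed point):
  FIRST(X) = { '/', 'g' }

From B → / f:
  - '/' is a terminal: add '/' and stop
From B → X P:
  - X is a non-terminal: add FIRST(X) \ {ε} = { '/', 'g' }
    X is not nullable, so stop

Collecting: FIRST(B) = { '/', 'g' }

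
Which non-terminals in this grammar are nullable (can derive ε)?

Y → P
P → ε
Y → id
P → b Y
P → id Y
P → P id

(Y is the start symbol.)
{ 'P', 'Y' }

A non-terminal is nullable if it can derive ε (the empty string): either it has an ε-production, or it has a production whose right-hand side consists entirely of nullable non-terminals.

ε-productions: P → ε
So P is immediately nullable.
Y → P: every symbol on the right is nullable, so Y is nullable too.
Every non-terminal is now nullable.
Nullable = { 'P', 'Y' }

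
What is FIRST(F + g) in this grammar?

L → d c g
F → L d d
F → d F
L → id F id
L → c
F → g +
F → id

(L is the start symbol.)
{ 'c', 'd', 'g', 'id' }

FIRST sets of the non-terminals involved (from the grammar, by fixed-point iteration):
  FIRST(F) = { 'c', 'd', 'g', 'id' }

To compute FIRST(F + g), process the symbols left to right:
Symbol F is a non-terminal. Add FIRST(F) \ {ε} = { 'c', 'd', 'g', 'id' }
F is not nullable (ε ∉ FIRST(F)), so stop here.
FIRST(F + g) = { 'c', 'd', 'g', 'id' }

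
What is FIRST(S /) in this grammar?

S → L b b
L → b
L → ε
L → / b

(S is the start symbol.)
{ '/', 'b' }

FIRST sets of the non-terminals involved (from the grammar, by fixed-point iteration):
  FIRST(S) = { '/', 'b' }

To compute FIRST(S /), process the symbols left to right:
Symbol S is a non-terminal. Add FIRST(S) \ {ε} = { '/', 'b' }
S is not nullable (ε ∉ FIRST(S)), so stop here.
FIRST(S /) = { '/', 'b' }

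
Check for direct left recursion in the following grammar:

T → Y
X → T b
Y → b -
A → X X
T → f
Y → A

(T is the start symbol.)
Direct left recursion occurs when N → N α for some non-terminal N (the right-hand side begins with the left-hand side itself).

T → Y: starts with Y
X → T b: starts with T
Y → b -: starts with b
A → X X: starts with X
T → f: starts with f
Y → A: starts with A

No direct left recursion found.

Answer: No direct left recursion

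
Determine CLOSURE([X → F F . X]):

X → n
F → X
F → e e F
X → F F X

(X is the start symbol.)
{ [F → . X], [F → . e e F], [X → . F F X], [X → . n], [X → F F . X] }

Start with: [X → F F . X]
  [X → F F . X] has the dot before X: add [X → . n], [X → . F F X]
  [X → . F F X] has the dot before F: add [F → . X], [F → . e e F]
No further items can be added.

CLOSURE = { [F → . X], [F → . e e F], [X → . F F X], [X → . n], [X → F F . X] }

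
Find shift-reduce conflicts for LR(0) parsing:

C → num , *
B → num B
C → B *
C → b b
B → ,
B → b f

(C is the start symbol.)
Augment with C' → C and build the canonical LR(0) collection (I0 = CLOSURE({[C' → . C]}), then GOTO on every symbol after a dot until no new states appear). It has 14 states:
  I0: { [B → . ,], [B → . b f], [B → . num B], [C → . B *], [C → . b b], [C → . num , *], [C' → . C] }  — shift
  I1: { [B → , .] }  — reduce
  I2: { [C → B . *] }  — shift
  I3: { [C' → C .] }  — accept
  I4: { [B → b . f], [C → b . b] }  — shift
  I5: { [B → . ,], [B → . b f], [B → . num B], [B → num . B], [C → num . , *] }  — shift
  I6: { [B → , .], [C → num , . *] }  — shift, reduce
  I7: { [B → num B .] }  — reduce
  I8: { [B → b . f] }  — shift
  I9: { [B → . ,], [B → . b f], [B → . num B], [B → num . B] }  — shift
  I10: { [B → b f .] }  — reduce
  I11: { [C → num , * .] }  — reduce
  I12: { [C → b b .] }  — reduce
  I13: { [C → B * .] }  — reduce

I6 contains reduce item [B → , .] and shift item [C → num , . *] — shift-reduce conflict.

Answer: Yes — I6: [B → , .] vs [C → num , . *]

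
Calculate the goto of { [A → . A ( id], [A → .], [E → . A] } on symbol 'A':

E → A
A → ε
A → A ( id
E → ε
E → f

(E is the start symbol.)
GOTO(I, 'A') = CLOSURE({ [A → αX.β] : [A → α.Xβ] ∈ I, X = 'A' })

Items with dot before 'A', with the dot advanced:
  [A → . A ( id] → [A → A . ( id]
  [E → . A] → [E → A .]
Closure adds nothing (no advanced item has the dot before a non-terminal).

GOTO = { [A → A . ( id], [E → A .] }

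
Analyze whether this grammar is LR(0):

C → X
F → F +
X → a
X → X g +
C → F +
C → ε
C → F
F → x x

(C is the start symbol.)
No. Shift-reduce conflict between [C → .] and [F → . x x]

Augment with C' → C and build the canonical LR(0) collection (I0 = CLOSURE({[C' → . C]}), then GOTO on every symbol after a dot until no new states appear). It has 10 states:
  I0: { [C → . F +], [C → . F], [C → . X], [C → .], [C' → . C], [F → . F +], [F → . x x], [X → . X g +], [X → . a] }  — shift, reduce
  I1: { [C' → C .] }  — accept
  I2: { [C → F . +], [C → F .], [F → F . +] }  — shift, reduce
  I3: { [C → X .], [X → X . g +] }  — shift, reduce
  I4: { [X → a .] }  — reduce
  I5: { [F → x . x] }  — shift
  I6: { [F → x x .] }  — reduce
  I7: { [X → X g . +] }  — shift
  I8: { [X → X g + .] }  — reduce
  I9: { [C → F + .], [F → F + .] }  — 2 reduces

Conflict in state I0:
  Shift-reduce conflict between [C → .] and [F → . x x]
So the grammar is NOT LR(0).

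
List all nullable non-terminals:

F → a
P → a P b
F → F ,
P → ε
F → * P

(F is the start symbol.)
{ 'P' }

A non-terminal is nullable if it can derive ε (the empty string): either it has an ε-production, or it has a production whose right-hand side consists entirely of nullable non-terminals.

ε-productions: P → ε
So P is immediately nullable.
No further non-terminal can be added: every production for the remaining non-terminals contains a terminal or a non-nullable non-terminal.
Nullable = { 'P' }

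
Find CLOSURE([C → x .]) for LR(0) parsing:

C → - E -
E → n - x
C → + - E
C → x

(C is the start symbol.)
{ [C → x .] }

Start with: [C → x .]
The dot is at the end, so nothing is added.

CLOSURE = { [C → x .] }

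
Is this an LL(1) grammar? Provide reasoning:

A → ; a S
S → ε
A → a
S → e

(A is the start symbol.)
Yes, the grammar is LL(1).

Relevant sets:
  FOLLOW(S) = { $ }

For A:
  PREDICT(A → ';' a S) = { ';' }
  PREDICT(A → a) = { 'a' }
For S:
  PREDICT(S → ε) = { $ }
  PREDICT(S → e) = { 'e' }

All predict sets are disjoint. The grammar IS LL(1).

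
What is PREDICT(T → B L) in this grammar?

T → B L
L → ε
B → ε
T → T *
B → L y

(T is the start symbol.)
{ $, '*', 'y' }

PREDICT(T → B L) = (FIRST(RHS) \ {ε}) ∪ (FOLLOW(T) if ε ∈ FIRST(RHS), i.e. RHS ⇒* ε)
FIRST(B) = { 'y', ε }
FIRST(L) = { ε }
FIRST(B L) = { 'y', ε }
ε ∈ FIRST(B L) (the right-hand side is nullable), so add FOLLOW(T) = { $, '*' }
PREDICT(T → B L) = { $, '*', 'y' }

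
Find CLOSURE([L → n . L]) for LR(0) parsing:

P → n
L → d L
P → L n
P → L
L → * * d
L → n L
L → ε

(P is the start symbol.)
To compute CLOSURE, for each item [A → α.Bβ] where B is a non-terminal, add [B → .γ] for all productions B → γ; repeat for the newly added items until nothing changes.

Start with: [L → n . L]
  [L → n . L] has the dot before L: add [L → . d L], [L → . * * d], [L → . n L], [L → .]
No further items can be added.

CLOSURE = { [L → . * * d], [L → . d L], [L → . n L], [L → .], [L → n . L] }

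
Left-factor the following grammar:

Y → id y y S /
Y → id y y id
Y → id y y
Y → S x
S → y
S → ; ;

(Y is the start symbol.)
Y → id y y Y'
Y' → S /
Y' → id
Y' → ε
Y → S x
S → y
S → ; ;

Left-factoring transforms A → αβ₁ | αβ₂ into A → αA' and A' → β₁ | β₂
(α is the longest common prefix among the alternatives). Repeat until
no nonterminal has two alternatives with a common prefix.

Round 1: Y has alternatives sharing prefix 'id y y'. Introduce Y': Y → id y y Y'
  Add: Y' → S /
  Add: Y' → id
  Add: Y' → ε

No remaining common prefixes — done.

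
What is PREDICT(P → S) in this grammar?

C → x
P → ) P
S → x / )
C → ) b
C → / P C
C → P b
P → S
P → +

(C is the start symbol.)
{ 'x' }

PREDICT(P → S) = (FIRST(RHS) \ {ε}) ∪ (FOLLOW(P) if ε ∈ FIRST(RHS), i.e. RHS ⇒* ε)
FIRST(S) = { 'x' }
FIRST(S) = { 'x' }
ε ∉ FIRST(S), so FOLLOW(P) is not added.
PREDICT(P → S) = { 'x' }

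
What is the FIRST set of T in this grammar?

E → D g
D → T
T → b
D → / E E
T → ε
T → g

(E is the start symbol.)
{ 'b', 'g', ε }

From T → b:
  - b is a terminal: add 'b' and stop
From T → ε:
  - ε-production, so ε ∈ FIRST(T)
From T → g:
  - g is a terminal: add 'g' and stop

Collecting: FIRST(T) = { 'b', 'g', ε }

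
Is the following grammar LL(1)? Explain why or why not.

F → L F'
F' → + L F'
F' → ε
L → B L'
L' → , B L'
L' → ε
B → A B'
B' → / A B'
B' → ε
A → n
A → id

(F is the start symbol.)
Relevant sets:
  FOLLOW(F') = { $ }
  FOLLOW(L') = { $, '+' }
  FOLLOW(B') = { $, '+', ',' }

For F':
  PREDICT(F' → '+' L F') = { '+' }
  PREDICT(F' → ε) = { $ }
For L':
  PREDICT(L' → ',' B L') = { ',' }
  PREDICT(L' → ε) = { $, '+' }
For B':
  PREDICT(B' → '/' A B') = { '/' }
  PREDICT(B' → ε) = { $, '+', ',' }
For A:
  PREDICT(A → n) = { 'n' }
  PREDICT(A → id) = { 'id' }
F, L, B have a single production, so nothing to check there.

All predict sets are disjoint. The grammar IS LL(1).

Answer: Yes, the grammar is LL(1).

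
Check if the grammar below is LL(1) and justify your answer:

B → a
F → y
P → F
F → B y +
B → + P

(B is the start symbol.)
Yes, the grammar is LL(1).

Relevant sets:
  FIRST(B) = { '+', 'a' }

For B:
  PREDICT(B → a) = { 'a' }
  PREDICT(B → '+' P) = { '+' }
For F:
  PREDICT(F → y) = { 'y' }
  PREDICT(F → B y '+') = { '+', 'a' }
P has a single production, so nothing to check there.

All predict sets are disjoint. The grammar IS LL(1).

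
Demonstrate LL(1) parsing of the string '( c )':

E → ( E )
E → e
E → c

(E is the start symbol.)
LL(1) parsing maintains a stack (initially the start symbol over $) and the input. At each step: if the stack top is a terminal, match it against the current input token; if it is a non-terminal N, replace it with the RHS of M[N, lookahead] (the unique production whose predict set contains the lookahead).

Stack is shown with the top on the left.

Stack    Input    Action
------------------------
E $      ( c ) $  output E → ( E )
( E ) $  ( c ) $  match '('
E ) $    c ) $    output E → c
c ) $    c ) $    match 'c'
) $      ) $      match ')'
$        $        accept

The string is accepted.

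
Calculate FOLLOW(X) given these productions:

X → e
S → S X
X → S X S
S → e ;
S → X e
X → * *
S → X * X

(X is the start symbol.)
To compute FOLLOW(X), find every occurrence of X on a right-hand side N → α X β: add FIRST(β) \ {ε}, and if β is empty or nullable also add FOLLOW(N). Iterate to a fixed point.

X is the start symbol, so $ ∈ FOLLOW(X).
In S → S X: X is at the end, add FOLLOW(S)
In X → S X S: X is followed by S, add FIRST(S) \ {ε} = { '*', 'e' }
In S → X e: X is followed by e, add FIRST(e) \ {ε} = { 'e' }
In S → X * X: X is followed by '*' X, add FIRST('*' X) \ {ε} = { '*' }
In S → X * X: X is at the end, add FOLLOW(S)

The FOLLOW sets referred to above (computed the same way, to a fixed point):
  FOLLOW(S) = { $, '*', 'e' }

Taking the union: FOLLOW(X) = { $, '*', 'e' }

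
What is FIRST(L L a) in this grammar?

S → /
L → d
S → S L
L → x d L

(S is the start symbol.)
{ 'd', 'x' }

FIRST sets of the non-terminals involved (from the grammar, by fixed-point iteration):
  FIRST(L) = { 'd', 'x' }

To compute FIRST(L L a), process the symbols left to right:
Symbol L is a non-terminal. Add FIRST(L) \ {ε} = { 'd', 'x' }
L is not nullable (ε ∉ FIRST(L)), so stop here.
FIRST(L L a) = { 'd', 'x' }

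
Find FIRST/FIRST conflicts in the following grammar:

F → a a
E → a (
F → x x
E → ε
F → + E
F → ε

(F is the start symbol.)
A FIRST/FIRST conflict occurs when two productions N → α and N → β for the same non-terminal have FIRST(α) ∩ FIRST(β) ≠ ∅ (with ε ∈ FIRST of a nullable right-hand side, so two nullable alternatives also conflict).

Productions for F:
  F → a a: FIRST = { 'a' }
  F → x x: FIRST = { 'x' }
  F → + E: FIRST = { '+' }
  F → ε: FIRST = { ε }
Productions for E:
  E → a (: FIRST = { 'a' }
  E → ε: FIRST = { ε }

All alternatives of each non-terminal have pairwise disjoint FIRST sets.

Answer: No FIRST/FIRST conflicts.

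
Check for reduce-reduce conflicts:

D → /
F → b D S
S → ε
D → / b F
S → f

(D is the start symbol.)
No reduce-reduce conflicts

Augment with D' → D and build the canonical LR(0) collection (I0 = CLOSURE({[D' → . D]}), then GOTO on every symbol after a dot until no new states appear). It has 9 states:
  I0: { [D → . / b F], [D → . /], [D' → . D] }  — shift
  I1: { [D → / . b F], [D → / .] }  — shift, reduce
  I2: { [D' → D .] }  — accept
  I3: { [D → / b . F], [F → . b D S] }  — shift
  I4: { [D → / b F .] }  — reduce
  I5: { [D → . / b F], [D → . /], [F → b . D S] }  — shift
  I6: { [F → b D . S], [S → . f], [S → .] }  — shift, reduce
  I7: { [F → b D S .] }  — reduce
  I8: { [S → f .] }  — reduce

No state contains more than one complete item.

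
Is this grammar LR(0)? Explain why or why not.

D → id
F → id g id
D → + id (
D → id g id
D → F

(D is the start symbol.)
A grammar is LR(0) if no state in the canonical LR(0) collection has:
  - both a shift item (dot before a terminal) and a complete item (shift-reduce conflict), or
  - two or more complete items (reduce-reduce conflict; the accept item [D' → D .] counts as a complete item here).

Augment with D' → D and build the canonical LR(0) collection (I0 = CLOSURE({[D' → . D]}), then GOTO on every symbol after a dot until no new states appear). It has 9 states:
  I0: { [D → . + id (], [D → . F], [D → . id g id], [D → . id], [D' → . D], [F → . id g id] }  — shift
  I1: { [D → + . id (] }  — shift
  I2: { [D' → D .] }  — accept
  I3: { [D → F .] }  — reduce
  I4: { [D → id . g id], [D → id .], [F → id . g id] }  — shift, reduce
  I5: { [D → id g . id], [F → id g . id] }  — shift
  I6: { [D → id g id .], [F → id g id .] }  — 2 reduces
  I7: { [D → + id . (] }  — shift
  I8: { [D → + id ( .] }  — reduce

Conflict in state I4:
  Shift-reduce conflict between [D → id .] and [D → id . g id]
So the grammar is NOT LR(0).

Answer: No. Shift-reduce conflict between [D → id .] and [D → id . g id]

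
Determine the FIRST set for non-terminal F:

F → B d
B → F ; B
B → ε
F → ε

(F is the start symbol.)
To compute FIRST(F), examine every production with F on the left-hand side, reading each right-hand side left to right until a non-nullable symbol is reached.

FIRST sets of the other non-terminals involved (by the same procedure, iterated to a fixed point):
  FIRST(B) = { ';', 'd', ε }

From F → B d:
  - B is a non-terminal: add FIRST(B) \ {ε} = { ';', 'd' }
    B is nullable, so continue to the next symbol
  - d is a terminal: add 'd' and stop
From F → ε:
  - ε-production, so ε ∈ FIRST(F)

Collecting: FIRST(F) = { ';', 'd', ε }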